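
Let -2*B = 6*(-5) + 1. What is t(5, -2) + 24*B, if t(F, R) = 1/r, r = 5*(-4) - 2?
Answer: 7655/22 ≈ 347.95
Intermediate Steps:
r = -22 (r = -20 - 2 = -22)
B = 29/2 (B = -(6*(-5) + 1)/2 = -(-30 + 1)/2 = -½*(-29) = 29/2 ≈ 14.500)
t(F, R) = -1/22 (t(F, R) = 1/(-22) = -1/22)
t(5, -2) + 24*B = -1/22 + 24*(29/2) = -1/22 + 348 = 7655/22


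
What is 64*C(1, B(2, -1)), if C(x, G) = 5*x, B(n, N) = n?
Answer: 320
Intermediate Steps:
64*C(1, B(2, -1)) = 64*(5*1) = 64*5 = 320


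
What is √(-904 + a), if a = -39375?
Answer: I*√40279 ≈ 200.7*I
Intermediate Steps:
√(-904 + a) = √(-904 - 39375) = √(-40279) = I*√40279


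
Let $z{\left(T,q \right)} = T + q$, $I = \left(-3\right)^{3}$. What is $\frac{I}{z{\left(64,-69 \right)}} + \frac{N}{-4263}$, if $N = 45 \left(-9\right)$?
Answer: $\frac{39042}{7105} \approx 5.495$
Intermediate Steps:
$I = -27$
$N = -405$
$\frac{I}{z{\left(64,-69 \right)}} + \frac{N}{-4263} = - \frac{27}{64 - 69} - \frac{405}{-4263} = - \frac{27}{-5} - - \frac{135}{1421} = \left(-27\right) \left(- \frac{1}{5}\right) + \frac{135}{1421} = \frac{27}{5} + \frac{135}{1421} = \frac{39042}{7105}$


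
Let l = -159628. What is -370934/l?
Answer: 185467/79814 ≈ 2.3237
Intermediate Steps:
-370934/l = -370934/(-159628) = -370934*(-1/159628) = 185467/79814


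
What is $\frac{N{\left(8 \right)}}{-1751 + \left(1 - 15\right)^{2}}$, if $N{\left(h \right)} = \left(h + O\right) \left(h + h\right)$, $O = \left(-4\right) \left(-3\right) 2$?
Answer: $- \frac{512}{1555} \approx -0.32926$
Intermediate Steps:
$O = 24$ ($O = 12 \cdot 2 = 24$)
$N{\left(h \right)} = 2 h \left(24 + h\right)$ ($N{\left(h \right)} = \left(h + 24\right) \left(h + h\right) = \left(24 + h\right) 2 h = 2 h \left(24 + h\right)$)
$\frac{N{\left(8 \right)}}{-1751 + \left(1 - 15\right)^{2}} = \frac{2 \cdot 8 \left(24 + 8\right)}{-1751 + \left(1 - 15\right)^{2}} = \frac{2 \cdot 8 \cdot 32}{-1751 + \left(-14\right)^{2}} = \frac{512}{-1751 + 196} = \frac{512}{-1555} = 512 \left(- \frac{1}{1555}\right) = - \frac{512}{1555}$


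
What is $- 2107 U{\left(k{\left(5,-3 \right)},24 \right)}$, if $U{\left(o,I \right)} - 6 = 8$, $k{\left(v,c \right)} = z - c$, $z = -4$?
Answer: $-29498$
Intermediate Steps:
$k{\left(v,c \right)} = -4 - c$
$U{\left(o,I \right)} = 14$ ($U{\left(o,I \right)} = 6 + 8 = 14$)
$- 2107 U{\left(k{\left(5,-3 \right)},24 \right)} = \left(-2107\right) 14 = -29498$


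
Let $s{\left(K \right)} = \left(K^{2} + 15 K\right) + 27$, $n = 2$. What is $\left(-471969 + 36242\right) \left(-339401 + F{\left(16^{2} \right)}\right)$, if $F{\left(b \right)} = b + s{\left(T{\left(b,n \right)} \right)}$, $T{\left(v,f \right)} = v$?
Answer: $117533872434$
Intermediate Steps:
$s{\left(K \right)} = 27 + K^{2} + 15 K$
$F{\left(b \right)} = 27 + b^{2} + 16 b$ ($F{\left(b \right)} = b + \left(27 + b^{2} + 15 b\right) = 27 + b^{2} + 16 b$)
$\left(-471969 + 36242\right) \left(-339401 + F{\left(16^{2} \right)}\right) = \left(-471969 + 36242\right) \left(-339401 + \left(27 + \left(16^{2}\right)^{2} + 16 \cdot 16^{2}\right)\right) = - 435727 \left(-339401 + \left(27 + 256^{2} + 16 \cdot 256\right)\right) = - 435727 \left(-339401 + \left(27 + 65536 + 4096\right)\right) = - 435727 \left(-339401 + 69659\right) = \left(-435727\right) \left(-269742\right) = 117533872434$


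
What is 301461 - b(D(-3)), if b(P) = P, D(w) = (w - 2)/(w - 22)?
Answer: 1507304/5 ≈ 3.0146e+5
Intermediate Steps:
D(w) = (-2 + w)/(-22 + w)
301461 - b(D(-3)) = 301461 - (-2 - 3)/(-22 - 3) = 301461 - (-5)/(-25) = 301461 - (-1)*(-5)/25 = 301461 - 1*1/5 = 301461 - 1/5 = 1507304/5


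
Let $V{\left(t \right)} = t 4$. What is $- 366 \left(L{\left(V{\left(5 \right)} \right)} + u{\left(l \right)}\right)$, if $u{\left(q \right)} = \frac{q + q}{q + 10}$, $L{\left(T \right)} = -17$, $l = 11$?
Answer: $\frac{40870}{7} \approx 5838.6$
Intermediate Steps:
$V{\left(t \right)} = 4 t$
$u{\left(q \right)} = \frac{2 q}{10 + q}$
$- 366 \left(L{\left(V{\left(5 \right)} \right)} + u{\left(l \right)}\right) = - 366 \left(-17 + 2 \cdot 11 \frac{1}{10 + 11}\right) = - 366 \left(-17 + 2 \cdot 11 \cdot \frac{1}{21}\right) = - 366 \left(-17 + \frac{22}{21}\right) = \left(-366\right) \left(- \frac{335}{21}\right) = \frac{40870}{7}$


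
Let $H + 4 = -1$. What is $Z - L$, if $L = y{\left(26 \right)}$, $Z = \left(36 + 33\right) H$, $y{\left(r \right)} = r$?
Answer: $-371$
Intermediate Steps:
$H = -5$ ($H = -4 - 1 = -5$)
$Z = -345$ ($Z = \left(36 + 33\right) \left(-5\right) = 69 \left(-5\right) = -345$)
$L = 26$
$Z - L = -345 - 26 = -371$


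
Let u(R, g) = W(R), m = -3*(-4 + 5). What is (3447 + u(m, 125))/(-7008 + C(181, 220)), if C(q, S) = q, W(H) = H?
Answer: -3444/6827 ≈ -0.50447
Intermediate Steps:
m = -3 (m = -3*1 = -3)
u(R, g) = R
(3447 + u(m, 125))/(-7008 + C(181, 220)) = (3447 - 3)/(-7008 + 181) = 3444/(-6827) = 3444*(-1/6827) = -3444/6827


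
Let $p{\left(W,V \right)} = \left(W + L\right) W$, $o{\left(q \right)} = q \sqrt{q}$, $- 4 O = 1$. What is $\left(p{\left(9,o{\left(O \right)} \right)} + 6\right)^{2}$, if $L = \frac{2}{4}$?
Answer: $\frac{33489}{4} \approx 8372.3$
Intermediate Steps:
$O = - \frac{1}{4}$ ($O = \left(- \frac{1}{4}\right) 1 = - \frac{1}{4} \approx -0.25$)
$L = \frac{1}{2}$ ($L = 2 \cdot \frac{1}{4} = \frac{1}{2} \approx 0.5$)
$o{\left(q \right)} = q^{\frac{3}{2}}$
$p{\left(W,V \right)} = W \left(\frac{1}{2} + W\right)$ ($p{\left(W,V \right)} = \left(W + \frac{1}{2}\right) W = \left(\frac{1}{2} + W\right) W = W \left(\frac{1}{2} + W\right)$)
$\left(p{\left(9,o{\left(O \right)} \right)} + 6\right)^{2} = \left(9 \left(\frac{1}{2} + 9\right) + 6\right)^{2} = \left(9 \cdot \frac{19}{2} + 6\right)^{2} = \left(\frac{171}{2} + 6\right)^{2} = \left(\frac{183}{2}\right)^{2} = \frac{33489}{4}$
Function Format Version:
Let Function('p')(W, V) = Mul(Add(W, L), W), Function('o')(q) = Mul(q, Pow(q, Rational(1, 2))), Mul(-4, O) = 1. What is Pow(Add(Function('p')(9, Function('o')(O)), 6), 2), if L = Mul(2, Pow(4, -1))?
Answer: Rational(33489, 4) ≈ 8372.3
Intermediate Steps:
O = Rational(-1, 4) (O = Mul(Rational(-1, 4), 1) = Rational(-1, 4) ≈ -0.25000)
L = Rational(1, 2) (L = Mul(2, Rational(1, 4)) = Rational(1, 2) ≈ 0.50000)
Function('o')(q) = Pow(q, Rational(3, 2))
Function('p')(W, V) = Mul(W, Add(Rational(1, 2), W)) (Function('p')(W, V) = Mul(Add(W, Rational(1, 2)), W) = Mul(Add(Rational(1, 2), W), W) = Mul(W, Add(Rational(1, 2), W)))
Pow(Add(Function('p')(9, Function('o')(O)), 6), 2) = Pow(Add(Mul(9, Add(Rational(1, 2), 9)), 6), 2) = Pow(Add(Mul(9, Rational(19, 2)), 6), 2) = Pow(Add(Rational(171, 2), 6), 2) = Pow(Rational(183, 2), 2) = Rational(33489, 4)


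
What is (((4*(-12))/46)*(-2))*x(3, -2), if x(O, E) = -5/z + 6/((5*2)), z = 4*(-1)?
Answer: 444/115 ≈ 3.8609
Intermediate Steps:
z = -4
x(O, E) = 37/20 (x(O, E) = -5/(-4) + 6/((5*2)) = -5*(-1/4) + 6/10 = 5/4 + 6*(1/10) = 5/4 + 3/5 = 37/20)
(((4*(-12))/46)*(-2))*x(3, -2) = (((4*(-12))/46)*(-2))*(37/20) = (-48*1/46*(-2))*(37/20) = -24/23*(-2)*(37/20) = (48/23)*(37/20) = 444/115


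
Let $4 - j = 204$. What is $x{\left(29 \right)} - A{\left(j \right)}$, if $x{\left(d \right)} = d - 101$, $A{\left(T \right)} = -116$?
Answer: $44$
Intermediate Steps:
$j = -200$ ($j = 4 - 204 = -200$)
$x{\left(d \right)} = -101 + d$
$x{\left(29 \right)} - A{\left(j \right)} = \left(-101 + 29\right) - -116 = -72 + 116 = 44$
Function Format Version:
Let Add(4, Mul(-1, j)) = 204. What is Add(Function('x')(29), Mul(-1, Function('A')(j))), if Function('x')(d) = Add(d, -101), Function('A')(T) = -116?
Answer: 44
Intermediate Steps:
j = -200 (j = Add(4, Mul(-1, 204)) = Add(4, -204) = -200)
Function('x')(d) = Add(-101, d)
Add(Function('x')(29), Mul(-1, Function('A')(j))) = Add(Add(-101, 29), Mul(-1, -116)) = Add(-72, 116) = 44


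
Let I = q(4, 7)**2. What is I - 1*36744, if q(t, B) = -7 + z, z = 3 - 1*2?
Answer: -36708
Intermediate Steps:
z = 1 (z = 3 - 2 = 1)
q(t, B) = -6 (q(t, B) = -7 + 1 = -6)
I = 36 (I = (-6)**2 = 36)
I - 1*36744 = 36 - 1*36744 = 36 - 36744 = -36708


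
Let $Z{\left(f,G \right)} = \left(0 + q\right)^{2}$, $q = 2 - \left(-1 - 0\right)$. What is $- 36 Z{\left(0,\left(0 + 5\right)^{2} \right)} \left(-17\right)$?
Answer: $5508$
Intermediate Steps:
$q = 3$ ($q = 2 - \left(-1 + 0\right) = 2 - -1 = 2 + 1 = 3$)
$Z{\left(f,G \right)} = 9$ ($Z{\left(f,G \right)} = \left(0 + 3\right)^{2} = 3^{2} = 9$)
$- 36 Z{\left(0,\left(0 + 5\right)^{2} \right)} \left(-17\right) = \left(-36\right) 9 \left(-17\right) = \left(-324\right) \left(-17\right) = 5508$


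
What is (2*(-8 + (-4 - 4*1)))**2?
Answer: 1024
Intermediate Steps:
(2*(-8 + (-4 - 4*1)))**2 = (2*(-8 + (-4 - 4)))**2 = (2*(-8 - 8))**2 = (2*(-16))**2 = (-32)**2 = 1024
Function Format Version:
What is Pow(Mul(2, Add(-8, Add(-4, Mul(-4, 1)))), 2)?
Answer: 1024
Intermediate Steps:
Pow(Mul(2, Add(-8, Add(-4, Mul(-4, 1)))), 2) = Pow(Mul(2, Add(-8, Add(-4, -4))), 2) = Pow(Mul(2, Add(-8, -8)), 2) = Pow(Mul(2, -16), 2) = Pow(-32, 2) = 1024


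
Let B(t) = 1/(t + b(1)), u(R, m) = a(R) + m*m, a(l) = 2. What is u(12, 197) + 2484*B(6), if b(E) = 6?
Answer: 39018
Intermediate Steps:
u(R, m) = 2 + m**2 (u(R, m) = 2 + m*m = 2 + m**2)
B(t) = 1/(6 + t) (B(t) = 1/(t + 6) = 1/(6 + t))
u(12, 197) + 2484*B(6) = (2 + 197**2) + 2484/(6 + 6) = (2 + 38809) + 2484/12 = 38811 + 2484*(1/12) = 38811 + 207 = 39018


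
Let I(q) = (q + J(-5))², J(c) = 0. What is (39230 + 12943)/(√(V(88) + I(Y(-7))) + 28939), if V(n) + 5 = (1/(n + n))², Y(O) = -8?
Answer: 46768631830272/25941336346111 - 27547344*√203065/25941336346111 ≈ 1.8024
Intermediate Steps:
I(q) = q² (I(q) = (q + 0)² = q²)
V(n) = -5 + 1/(4*n²) (V(n) = -5 + (1/(n + n))² = -5 + (1/(2*n))² = -5 + 1/(4*n²))
(39230 + 12943)/(√(V(88) + I(Y(-7))) + 28939) = (39230 + 12943)/(√((-5 + (¼)/88²) + (-8)²) + 28939) = 52173/(√((-5 + (¼)*(1/7744)) + 64) + 28939) = 52173/(√((-5 + 1/30976) + 64) + 28939) = 52173/(√(-154879/30976 + 64) + 28939) = 52173/(√(1827585/30976) + 28939) = 52173/(3*√203065/176 + 28939) = 52173/(28939 + 3*√203065/176)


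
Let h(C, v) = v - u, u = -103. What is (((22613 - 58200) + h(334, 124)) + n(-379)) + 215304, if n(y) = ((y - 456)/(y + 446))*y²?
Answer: -107883987/67 ≈ -1.6102e+6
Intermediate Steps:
h(C, v) = 103 + v (h(C, v) = v - 1*(-103) = v + 103 = 103 + v)
n(y) = y²*(-456 + y)/(446 + y) (n(y) = ((-456 + y)/(446 + y))*y² = y²*(-456 + y)/(446 + y))
(((22613 - 58200) + h(334, 124)) + n(-379)) + 215304 = (((22613 - 58200) + (103 + 124)) + (-379)²*(-456 - 379)/(446 - 379)) + 215304 = ((-35587 + 227) + 143641*(-835)/67) + 215304 = (-35360 + 143641*(1/67)*(-835)) + 215304 = (-35360 - 119940235/67) + 215304 = -122309355/67 + 215304 = -107883987/67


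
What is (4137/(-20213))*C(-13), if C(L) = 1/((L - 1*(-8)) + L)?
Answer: 1379/121278 ≈ 0.011371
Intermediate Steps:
C(L) = 1/(8 + 2*L) (C(L) = 1/((L + 8) + L) = 1/((8 + L) + L) = 1/(8 + 2*L))
(4137/(-20213))*C(-13) = (4137/(-20213))*(1/(2*(4 - 13))) = (4137*(-1/20213))*((½)/(-9)) = -4137*(-1)/(40426*9) = -4137/20213*(-1/18) = 1379/121278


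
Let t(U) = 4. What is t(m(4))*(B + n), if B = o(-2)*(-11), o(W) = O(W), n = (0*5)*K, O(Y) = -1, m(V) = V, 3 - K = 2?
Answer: 44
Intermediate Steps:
K = 1 (K = 3 - 1*2 = 3 - 2 = 1)
n = 0 (n = (0*5)*1 = 0*1 = 0)
o(W) = -1
B = 11 (B = -1*(-11) = 11)
t(m(4))*(B + n) = 4*(11 + 0) = 4*11 = 44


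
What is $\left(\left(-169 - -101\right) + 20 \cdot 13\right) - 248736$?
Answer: $-248544$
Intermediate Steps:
$\left(\left(-169 - -101\right) + 20 \cdot 13\right) - 248736 = \left(\left(-169 + 101\right) + 260\right) - 248736 = \left(-68 + 260\right) - 248736 = 192 - 248736 = -248544$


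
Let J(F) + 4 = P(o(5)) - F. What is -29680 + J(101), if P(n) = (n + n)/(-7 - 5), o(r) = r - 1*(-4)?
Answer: -59573/2 ≈ -29787.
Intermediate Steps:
o(r) = 4 + r (o(r) = r + 4 = 4 + r)
P(n) = -n/6 (P(n) = (2*n)/(-12) = (2*n)*(-1/12) = -n/6)
J(F) = -11/2 - F (J(F) = -4 + (-(4 + 5)/6 - F) = -4 + (-⅙*9 - F) = -4 + (-3/2 - F) = -11/2 - F)
-29680 + J(101) = -29680 + (-11/2 - 1*101) = -29680 + (-11/2 - 101) = -29680 - 213/2 = -59573/2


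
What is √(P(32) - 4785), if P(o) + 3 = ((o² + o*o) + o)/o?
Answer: I*√4723 ≈ 68.724*I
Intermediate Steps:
P(o) = -3 + (o + 2*o²)/o (P(o) = -3 + ((o² + o*o) + o)/o = -3 + ((o² + o²) + o)/o = -3 + (2*o² + o)/o = -3 + (o + 2*o²)/o)
√(P(32) - 4785) = √((-2 + 2*32) - 4785) = √((-2 + 64) - 4785) = √(62 - 4785) = √(-4723) = I*√4723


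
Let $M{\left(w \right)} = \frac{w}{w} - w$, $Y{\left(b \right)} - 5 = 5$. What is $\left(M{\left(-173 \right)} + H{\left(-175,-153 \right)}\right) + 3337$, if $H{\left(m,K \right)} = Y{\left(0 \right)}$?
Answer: $3521$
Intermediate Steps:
$Y{\left(b \right)} = 10$ ($Y{\left(b \right)} = 5 + 5 = 10$)
$M{\left(w \right)} = 1 - w$
$H{\left(m,K \right)} = 10$
$\left(M{\left(-173 \right)} + H{\left(-175,-153 \right)}\right) + 3337 = \left(\left(1 - -173\right) + 10\right) + 3337 = \left(\left(1 + 173\right) + 10\right) + 3337 = \left(174 + 10\right) + 3337 = 184 + 3337 = 3521$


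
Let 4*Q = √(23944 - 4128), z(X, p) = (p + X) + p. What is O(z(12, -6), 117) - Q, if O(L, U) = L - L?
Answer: -√4954/2 ≈ -35.192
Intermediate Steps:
z(X, p) = X + 2*p (z(X, p) = (X + p) + p = X + 2*p)
O(L, U) = 0
Q = √4954/2 (Q = √(23944 - 4128)/4 = √19816/4 = (2*√4954)/4 = √4954/2 ≈ 35.192)
O(z(12, -6), 117) - Q = 0 - √4954/2 = -√4954/2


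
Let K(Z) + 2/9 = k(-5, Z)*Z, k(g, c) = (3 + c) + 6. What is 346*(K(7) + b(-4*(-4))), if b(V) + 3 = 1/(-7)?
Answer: 2368024/63 ≈ 37588.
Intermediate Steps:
k(g, c) = 9 + c
K(Z) = -2/9 + Z*(9 + Z) (K(Z) = -2/9 + (9 + Z)*Z = -2/9 + Z*(9 + Z))
b(V) = -22/7 (b(V) = -3 + 1/(-7) = -3 - ⅐ = -22/7)
346*(K(7) + b(-4*(-4))) = 346*((-2/9 + 7*(9 + 7)) - 22/7) = 346*((-2/9 + 7*16) - 22/7) = 346*((-2/9 + 112) - 22/7) = 346*(1006/9 - 22/7) = 346*(6844/63) = 2368024/63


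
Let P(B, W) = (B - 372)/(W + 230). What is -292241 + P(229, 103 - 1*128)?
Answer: -59909548/205 ≈ -2.9224e+5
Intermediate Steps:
P(B, W) = (-372 + B)/(230 + W)
-292241 + P(229, 103 - 1*128) = -292241 + (-372 + 229)/(230 + (103 - 1*128)) = -292241 - 143/(230 + (103 - 128)) = -292241 - 143/(230 - 25) = -292241 - 143/205 = -59909548/205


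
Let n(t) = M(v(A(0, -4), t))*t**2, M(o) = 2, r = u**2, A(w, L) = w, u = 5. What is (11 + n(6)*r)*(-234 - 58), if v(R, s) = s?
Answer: -528812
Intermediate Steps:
r = 25 (r = 5**2 = 25)
n(t) = 2*t**2
(11 + n(6)*r)*(-234 - 58) = (11 + (2*6**2)*25)*(-234 - 58) = (11 + (2*36)*25)*(-292) = (11 + 72*25)*(-292) = (11 + 1800)*(-292) = 1811*(-292) = -528812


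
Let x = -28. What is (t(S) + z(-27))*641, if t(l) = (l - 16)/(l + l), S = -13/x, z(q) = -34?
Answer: -845479/26 ≈ -32518.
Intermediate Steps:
S = 13/28 (S = -13/(-28) = -13*(-1/28) = 13/28 ≈ 0.46429)
t(l) = (-16 + l)/(2*l) (t(l) = (-16 + l)/((2*l)) = (-16 + l)*(1/(2*l)) = (-16 + l)/(2*l))
(t(S) + z(-27))*641 = ((-16 + 13/28)/(2*(13/28)) - 34)*641 = ((½)*(28/13)*(-435/28) - 34)*641 = (-435/26 - 34)*641 = -1319/26*641 = -845479/26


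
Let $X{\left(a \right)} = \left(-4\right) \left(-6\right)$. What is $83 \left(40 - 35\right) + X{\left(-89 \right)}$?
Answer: $439$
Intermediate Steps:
$X{\left(a \right)} = 24$
$83 \left(40 - 35\right) + X{\left(-89 \right)} = 83 \left(40 - 35\right) + 24 = 83 \cdot 5 + 24 = 415 + 24 = 439$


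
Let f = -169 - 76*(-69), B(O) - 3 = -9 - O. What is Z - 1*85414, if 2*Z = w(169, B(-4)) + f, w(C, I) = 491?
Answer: -82631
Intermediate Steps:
B(O) = -6 - O (B(O) = 3 + (-9 - O) = -6 - O)
f = 5075 (f = -169 + 5244 = 5075)
Z = 2783 (Z = (491 + 5075)/2 = (½)*5566 = 2783)
Z - 1*85414 = 2783 - 1*85414 = 2783 - 85414 = -82631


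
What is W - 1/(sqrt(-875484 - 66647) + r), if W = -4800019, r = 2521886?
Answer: (-4800019*sqrt(942131) + 12105100715835*I)/(sqrt(942131) - 2521886*I) ≈ -4.8000e+6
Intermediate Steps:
W - 1/(sqrt(-875484 - 66647) + r) = -4800019 - 1/(sqrt(-875484 - 66647) + 2521886) = -4800019 - 1/(sqrt(-942131) + 2521886) = -4800019 - 1/(I*sqrt(942131) + 2521886) = -4800019 - 1/(2521886 + I*sqrt(942131))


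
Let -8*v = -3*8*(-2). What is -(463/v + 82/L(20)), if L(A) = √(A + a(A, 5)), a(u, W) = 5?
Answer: 1823/30 ≈ 60.767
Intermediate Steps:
v = -6 (v = -(-3*8)*(-2)/8 = -(-3)*(-2) = -⅛*48 = -6)
L(A) = √(5 + A) (L(A) = √(A + 5) = √(5 + A))
-(463/v + 82/L(20)) = -(463/(-6) + 82/(√(5 + 20))) = -(463*(-⅙) + 82/(√25)) = -(-463/6 + 82/5) = -1*(-1823/30) = 1823/30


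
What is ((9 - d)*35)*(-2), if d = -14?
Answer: -1610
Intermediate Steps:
((9 - d)*35)*(-2) = ((9 - 1*(-14))*35)*(-2) = ((9 + 14)*35)*(-2) = (23*35)*(-2) = 805*(-2) = -1610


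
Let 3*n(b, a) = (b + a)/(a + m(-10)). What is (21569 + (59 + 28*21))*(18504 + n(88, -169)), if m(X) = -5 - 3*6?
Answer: 3288703905/8 ≈ 4.1109e+8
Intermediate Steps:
m(X) = -23 (m(X) = -5 - 18 = -23)
n(b, a) = (a + b)/(3*(-23 + a)) (n(b, a) = ((b + a)/(a - 23))/3 = ((a + b)/(-23 + a))/3 = (a + b)/(3*(-23 + a)))
(21569 + (59 + 28*21))*(18504 + n(88, -169)) = (21569 + (59 + 28*21))*(18504 + (-169 + 88)/(3*(-23 - 169))) = (21569 + (59 + 588))*(18504 + (1/3)*(-81)/(-192)) = (21569 + 647)*(18504 + (1/3)*(-1/192)*(-81)) = 22216*(18504 + 9/64) = 22216*(1184265/64) = 3288703905/8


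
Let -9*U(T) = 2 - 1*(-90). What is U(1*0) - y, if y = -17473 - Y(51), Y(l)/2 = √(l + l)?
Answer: 157165/9 + 2*√102 ≈ 17483.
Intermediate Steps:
Y(l) = 2*√2*√l (Y(l) = 2*√(l + l) = 2*√(2*l) = 2*(√2*√l) = 2*√2*√l)
U(T) = -92/9 (U(T) = -(2 - 1*(-90))/9 = -(2 + 90)/9 = -⅑*92 = -92/9)
y = -17473 - 2*√102 (y = -17473 - 2*√2*√51 = -17473 - 2*√102 ≈ -17493.)
U(1*0) - y = -92/9 - (-17473 - 2*√102) = -92/9 + (17473 + 2*√102) = 157165/9 + 2*√102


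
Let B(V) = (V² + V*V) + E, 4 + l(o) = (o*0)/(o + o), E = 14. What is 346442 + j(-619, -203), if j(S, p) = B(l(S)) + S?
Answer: 345869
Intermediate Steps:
l(o) = -4 (l(o) = -4 + (o*0)/(o + o) = -4 + 0/((2*o)) = -4 + 0*(1/(2*o)) = -4 + 0 = -4)
B(V) = 14 + 2*V² (B(V) = (V² + V*V) + 14 = (V² + V²) + 14 = 2*V² + 14 = 14 + 2*V²)
j(S, p) = 46 + S (j(S, p) = (14 + 2*(-4)²) + S = (14 + 2*16) + S = (14 + 32) + S = 46 + S)
346442 + j(-619, -203) = 346442 + (46 - 619) = 346442 - 573 = 345869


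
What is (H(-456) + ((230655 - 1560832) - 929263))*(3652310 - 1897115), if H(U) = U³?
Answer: -170391269539920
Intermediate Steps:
(H(-456) + ((230655 - 1560832) - 929263))*(3652310 - 1897115) = ((-456)³ + ((230655 - 1560832) - 929263))*(3652310 - 1897115) = (-94818816 + (-1330177 - 929263))*1755195 = (-94818816 - 2259440)*1755195 = -97078256*1755195 = -170391269539920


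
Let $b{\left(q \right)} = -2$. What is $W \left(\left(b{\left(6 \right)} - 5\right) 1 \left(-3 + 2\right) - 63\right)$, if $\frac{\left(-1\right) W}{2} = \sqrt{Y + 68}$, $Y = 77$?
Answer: $112 \sqrt{145} \approx 1348.7$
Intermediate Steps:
$W = - 2 \sqrt{145}$ ($W = - 2 \sqrt{77 + 68} = - 2 \sqrt{145} \approx -24.083$)
$W \left(\left(b{\left(6 \right)} - 5\right) 1 \left(-3 + 2\right) - 63\right) = - 2 \sqrt{145} \left(\left(-2 - 5\right) 1 \left(-3 + 2\right) - 63\right) = - 2 \sqrt{145} \left(- 7 \cdot 1 \left(-1\right) - 63\right) = - 2 \sqrt{145} \left(\left(-7\right) \left(-1\right) - 63\right) = - 2 \sqrt{145} \left(7 - 63\right) = - 2 \sqrt{145} \left(-56\right) = 112 \sqrt{145}$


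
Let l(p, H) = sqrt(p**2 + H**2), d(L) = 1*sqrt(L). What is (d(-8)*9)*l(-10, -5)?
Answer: 90*I*sqrt(10) ≈ 284.6*I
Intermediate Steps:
d(L) = sqrt(L)
l(p, H) = sqrt(H**2 + p**2)
(d(-8)*9)*l(-10, -5) = (sqrt(-8)*9)*sqrt((-5)**2 + (-10)**2) = ((2*I*sqrt(2))*9)*sqrt(25 + 100) = (18*I*sqrt(2))*sqrt(125) = (18*I*sqrt(2))*(5*sqrt(5)) = 90*I*sqrt(10)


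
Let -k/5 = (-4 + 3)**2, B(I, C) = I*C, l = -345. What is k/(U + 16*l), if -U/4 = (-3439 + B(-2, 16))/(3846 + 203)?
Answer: 20245/22336596 ≈ 0.00090636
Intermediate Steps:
B(I, C) = C*I
U = 13884/4049 (U = -4*(-3439 + 16*(-2))/(3846 + 203) = -4*(-3439 - 32)/4049 = -(-13884)/4049 = -4*(-3471/4049) = 13884/4049 ≈ 3.4290)
k = -5 (k = -5*(-4 + 3)**2 = -5*(-1)**2 = -5*1 = -5)
k/(U + 16*l) = -5/(13884/4049 + 16*(-345)) = -5/(13884/4049 - 5520) = -5/(-22336596/4049) = -4049/22336596*(-5) = 20245/22336596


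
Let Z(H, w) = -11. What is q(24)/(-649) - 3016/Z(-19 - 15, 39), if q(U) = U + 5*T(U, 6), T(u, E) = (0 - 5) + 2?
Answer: 177935/649 ≈ 274.17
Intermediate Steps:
T(u, E) = -3 (T(u, E) = -5 + 2 = -3)
q(U) = -15 + U (q(U) = U + 5*(-3) = U - 15 = -15 + U)
q(24)/(-649) - 3016/Z(-19 - 15, 39) = (-15 + 24)/(-649) - 3016/(-11) = 9*(-1/649) - 3016*(-1/11) = -9/649 + 3016/11 = 177935/649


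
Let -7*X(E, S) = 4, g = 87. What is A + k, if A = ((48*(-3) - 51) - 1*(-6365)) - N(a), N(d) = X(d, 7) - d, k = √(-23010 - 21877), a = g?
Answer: 43803/7 + I*√44887 ≈ 6257.6 + 211.87*I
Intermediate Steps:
X(E, S) = -4/7 (X(E, S) = -⅐*4 = -4/7)
a = 87
k = I*√44887 (k = √(-44887) = I*√44887 ≈ 211.87*I)
N(d) = -4/7 - d
A = 43803/7 (A = ((48*(-3) - 51) - 1*(-6365)) - (-4/7 - 1*87) = ((-144 - 51) + 6365) - (-4/7 - 87) = (-195 + 6365) - 1*(-613/7) = 6170 + 613/7 = 43803/7 ≈ 6257.6)
A + k = 43803/7 + I*√44887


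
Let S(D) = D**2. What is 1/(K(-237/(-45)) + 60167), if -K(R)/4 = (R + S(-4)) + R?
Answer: 15/900913 ≈ 1.6650e-5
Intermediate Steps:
K(R) = -64 - 8*R (K(R) = -4*((R + (-4)**2) + R) = -4*((R + 16) + R) = -4*((16 + R) + R) = -4*(16 + 2*R) = -64 - 8*R)
1/(K(-237/(-45)) + 60167) = 1/((-64 - (-1896)/(-45)) + 60167) = 1/((-64 - (-1896)*(-1)/45) + 60167) = 1/((-64 - 8*79/15) + 60167) = 1/((-64 - 632/15) + 60167) = 1/(-1592/15 + 60167) = 1/(900913/15) = 15/900913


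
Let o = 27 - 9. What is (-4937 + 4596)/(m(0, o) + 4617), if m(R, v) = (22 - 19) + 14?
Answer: -341/4634 ≈ -0.073587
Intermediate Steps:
o = 18
m(R, v) = 17 (m(R, v) = 3 + 14 = 17)
(-4937 + 4596)/(m(0, o) + 4617) = (-4937 + 4596)/(17 + 4617) = -341/4634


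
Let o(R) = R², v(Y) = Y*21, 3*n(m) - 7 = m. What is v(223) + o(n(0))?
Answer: 42196/9 ≈ 4688.4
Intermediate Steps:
n(m) = 7/3 + m/3
v(Y) = 21*Y
v(223) + o(n(0)) = 21*223 + (7/3 + (⅓)*0)² = 4683 + (7/3 + 0)² = 4683 + (7/3)² = 4683 + 49/9 = 42196/9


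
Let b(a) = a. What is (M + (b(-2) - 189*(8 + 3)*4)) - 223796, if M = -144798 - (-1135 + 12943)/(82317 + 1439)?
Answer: -7892163320/20939 ≈ -3.7691e+5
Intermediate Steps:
M = -3031928274/20939 (M = -144798 - 11808/83756 = -144798 - 1*2952/20939 = -144798 - 2952/20939 = -3031928274/20939 ≈ -1.4480e+5)
(M + (b(-2) - 189*(8 + 3)*4)) - 223796 = (-3031928274/20939 + (-2 - 189*(8 + 3)*4)) - 223796 = (-3031928274/20939 + (-2 - 2079*4)) - 223796 = (-3031928274/20939 + (-2 - 189*44)) - 223796 = (-3031928274/20939 + (-2 - 8316)) - 223796 = (-3031928274/20939 - 8318) - 223796 = -3206098876/20939 - 223796 = -7892163320/20939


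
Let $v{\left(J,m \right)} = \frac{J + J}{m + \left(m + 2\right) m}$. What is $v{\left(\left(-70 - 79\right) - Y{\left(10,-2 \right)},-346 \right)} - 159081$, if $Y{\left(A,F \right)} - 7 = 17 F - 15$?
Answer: $- \frac{9439707566}{59339} \approx -1.5908 \cdot 10^{5}$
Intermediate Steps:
$Y{\left(A,F \right)} = -8 + 17 F$ ($Y{\left(A,F \right)} = 7 + \left(17 F - 15\right) = 7 + \left(-15 + 17 F\right) = -8 + 17 F$)
$v{\left(J,m \right)} = \frac{2 J}{m + m \left(2 + m\right)}$ ($v{\left(J,m \right)} = \frac{2 J}{m + \left(2 + m\right) m} = \frac{2 J}{m + m \left(2 + m\right)}$)
$v{\left(\left(-70 - 79\right) - Y{\left(10,-2 \right)},-346 \right)} - 159081 = \frac{2 \left(\left(-70 - 79\right) - \left(-8 + 17 \left(-2\right)\right)\right)}{\left(-346\right) \left(3 - 346\right)} - 159081 = 2 \left(-149 - \left(-8 - 34\right)\right) \left(- \frac{1}{346}\right) \frac{1}{-343} - 159081 = 2 \left(-149 - -42\right) \left(- \frac{1}{346}\right) \left(- \frac{1}{343}\right) - 159081 = 2 \left(-149 + 42\right) \left(- \frac{1}{346}\right) \left(- \frac{1}{343}\right) - 159081 = 2 \left(-107\right) \left(- \frac{1}{346}\right) \left(- \frac{1}{343}\right) - 159081 = - \frac{107}{59339} - 159081 = - \frac{9439707566}{59339}$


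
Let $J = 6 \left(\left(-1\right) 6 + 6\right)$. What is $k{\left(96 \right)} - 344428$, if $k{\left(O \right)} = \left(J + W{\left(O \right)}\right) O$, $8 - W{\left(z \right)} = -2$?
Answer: $-343468$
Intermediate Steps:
$W{\left(z \right)} = 10$ ($W{\left(z \right)} = 8 - -2 = 8 + 2 = 10$)
$J = 0$ ($J = 6 \left(-6 + 6\right) = 6 \cdot 0 = 0$)
$k{\left(O \right)} = 10 O$ ($k{\left(O \right)} = \left(0 + 10\right) O = 10 O$)
$k{\left(96 \right)} - 344428 = 10 \cdot 96 - 344428 = 960 - 344428 = -343468$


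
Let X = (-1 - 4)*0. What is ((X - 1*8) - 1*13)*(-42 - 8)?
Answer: 1050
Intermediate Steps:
X = 0 (X = -5*0 = 0)
((X - 1*8) - 1*13)*(-42 - 8) = ((0 - 1*8) - 1*13)*(-42 - 8) = ((0 - 8) - 13)*(-50) = (-8 - 13)*(-50) = -21*(-50) = 1050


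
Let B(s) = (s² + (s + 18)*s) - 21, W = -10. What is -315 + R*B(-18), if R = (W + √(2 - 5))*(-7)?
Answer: 20895 - 2121*I*√3 ≈ 20895.0 - 3673.7*I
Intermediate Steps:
B(s) = -21 + s² + s*(18 + s) (B(s) = (s² + (18 + s)*s) - 21 = (s² + s*(18 + s)) - 21 = -21 + s² + s*(18 + s))
R = 70 - 7*I*√3 (R = (-10 + √(2 - 5))*(-7) = (-10 + √(-3))*(-7) = (-10 + I*√3)*(-7) = 70 - 7*I*√3 ≈ 70.0 - 12.124*I)
-315 + R*B(-18) = -315 + (70 - 7*I*√3)*(-21 + 2*(-18)² + 18*(-18)) = -315 + (70 - 7*I*√3)*(-21 + 2*324 - 324) = -315 + (70 - 7*I*√3)*(-21 + 648 - 324) = -315 + (70 - 7*I*√3)*303 = -315 + (21210 - 2121*I*√3) = 20895 - 2121*I*√3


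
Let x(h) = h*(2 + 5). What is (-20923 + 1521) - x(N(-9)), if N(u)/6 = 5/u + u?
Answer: -57002/3 ≈ -19001.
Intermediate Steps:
N(u) = 6*u + 30/u (N(u) = 6*(5/u + u) = 6*(u + 5/u) = 6*u + 30/u)
x(h) = 7*h (x(h) = h*7 = 7*h)
(-20923 + 1521) - x(N(-9)) = (-20923 + 1521) - 7*(6*(-9) + 30/(-9)) = -19402 - 7*(-54 + 30*(-⅑)) = -19402 - 7*(-54 - 10/3) = -19402 - 7*(-172)/3 = -19402 - 1*(-1204/3) = -19402 + 1204/3 = -57002/3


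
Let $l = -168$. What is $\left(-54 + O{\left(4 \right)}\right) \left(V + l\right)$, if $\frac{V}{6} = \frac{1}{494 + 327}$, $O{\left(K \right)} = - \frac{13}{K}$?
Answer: $\frac{15792069}{1642} \approx 9617.6$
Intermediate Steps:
$V = \frac{6}{821}$ ($V = \frac{6}{494 + 327} = \frac{6}{821} \approx 0.0073082$)
$\left(-54 + O{\left(4 \right)}\right) \left(V + l\right) = \left(-54 - \frac{13}{4}\right) \left(\frac{6}{821} - 168\right) = \left(-54 - \frac{13}{4}\right) \left(- \frac{137922}{821}\right) = \left(- \frac{229}{4}\right) \left(- \frac{137922}{821}\right) = \frac{15792069}{1642}$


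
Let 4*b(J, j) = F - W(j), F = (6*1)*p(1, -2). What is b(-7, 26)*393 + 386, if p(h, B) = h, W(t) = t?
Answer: -1579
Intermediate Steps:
F = 6 (F = (6*1)*1 = 6*1 = 6)
b(J, j) = 3/2 - j/4 (b(J, j) = (6 - j)/4 = 3/2 - j/4)
b(-7, 26)*393 + 386 = (3/2 - ¼*26)*393 + 386 = (3/2 - 13/2)*393 + 386 = -5*393 + 386 = -1965 + 386 = -1579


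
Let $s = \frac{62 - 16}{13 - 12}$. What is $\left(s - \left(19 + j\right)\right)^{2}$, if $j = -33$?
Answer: $3600$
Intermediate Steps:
$s = 46$ ($s = \frac{46}{1} = 46 \cdot 1 = 46$)
$\left(s - \left(19 + j\right)\right)^{2} = \left(46 - -14\right)^{2} = \left(46 + \left(-19 + 33\right)\right)^{2} = \left(46 + 14\right)^{2} = 60^{2} = 3600$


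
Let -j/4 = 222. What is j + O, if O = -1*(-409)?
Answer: -479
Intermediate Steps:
j = -888 (j = -4*222 = -888)
O = 409
j + O = -888 + 409 = -479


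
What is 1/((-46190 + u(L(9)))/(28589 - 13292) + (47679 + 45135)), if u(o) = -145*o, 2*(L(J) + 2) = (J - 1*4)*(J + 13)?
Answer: 15297/1419721883 ≈ 1.0775e-5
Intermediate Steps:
L(J) = -2 + (-4 + J)*(13 + J)/2 (L(J) = -2 + ((J - 1*4)*(J + 13))/2 = -2 + ((J - 4)*(13 + J))/2 = -2 + ((-4 + J)*(13 + J))/2 = -2 + (-4 + J)*(13 + J)/2)
1/((-46190 + u(L(9)))/(28589 - 13292) + (47679 + 45135)) = 1/((-46190 - 145*(-28 + (1/2)*9**2 + (9/2)*9))/(28589 - 13292) + (47679 + 45135)) = 1/((-46190 - 145*(-28 + (1/2)*81 + 81/2))/15297 + 92814) = 1/((-46190 - 145*(-28 + 81/2 + 81/2))*(1/15297) + 92814) = 1/((-46190 - 145*53)*(1/15297) + 92814) = 1/((-46190 - 7685)*(1/15297) + 92814) = 1/(-53875*1/15297 + 92814) = 1/(-53875/15297 + 92814) = 1/(1419721883/15297) = 15297/1419721883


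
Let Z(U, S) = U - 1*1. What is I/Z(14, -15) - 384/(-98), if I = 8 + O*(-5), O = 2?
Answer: 2398/637 ≈ 3.7645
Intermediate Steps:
Z(U, S) = -1 + U (Z(U, S) = U - 1 = -1 + U)
I = -2 (I = 8 + 2*(-5) = 8 - 10 = -2)
I/Z(14, -15) - 384/(-98) = -2/(-1 + 14) - 384/(-98) = -2/13 - 384*(-1/98) = -2*1/13 + 192/49 = -2/13 + 192/49 = 2398/637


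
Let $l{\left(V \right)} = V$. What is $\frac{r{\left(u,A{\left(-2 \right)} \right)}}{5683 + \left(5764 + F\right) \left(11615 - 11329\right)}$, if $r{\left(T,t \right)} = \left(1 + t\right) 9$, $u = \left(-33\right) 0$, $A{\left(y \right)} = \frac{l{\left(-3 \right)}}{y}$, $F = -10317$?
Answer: $- \frac{9}{518590} \approx -1.7355 \cdot 10^{-5}$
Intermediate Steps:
$A{\left(y \right)} = - \frac{3}{y}$
$u = 0$
$r{\left(T,t \right)} = 9 + 9 t$
$\frac{r{\left(u,A{\left(-2 \right)} \right)}}{5683 + \left(5764 + F\right) \left(11615 - 11329\right)} = \frac{9 + 9 \left(- \frac{3}{-2}\right)}{5683 + \left(5764 - 10317\right) \left(11615 - 11329\right)} = \frac{9 + 9 \left(\left(-3\right) \left(- \frac{1}{2}\right)\right)}{5683 - 1302158} = \frac{9 + 9 \cdot \frac{3}{2}}{5683 - 1302158} = \frac{9 + \frac{27}{2}}{-1296475} = \frac{45}{2} \left(- \frac{1}{1296475}\right) = - \frac{9}{518590}$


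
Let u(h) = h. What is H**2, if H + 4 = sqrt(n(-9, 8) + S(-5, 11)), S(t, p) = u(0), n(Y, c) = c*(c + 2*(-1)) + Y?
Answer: (4 - sqrt(39))**2 ≈ 5.0400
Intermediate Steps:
n(Y, c) = Y + c*(-2 + c) (n(Y, c) = c*(c - 2) + Y = c*(-2 + c) + Y = Y + c*(-2 + c))
S(t, p) = 0
H = -4 + sqrt(39) (H = -4 + sqrt((-9 + 8**2 - 2*8) + 0) = -4 + sqrt((-9 + 64 - 16) + 0) = -4 + sqrt(39 + 0) = -4 + sqrt(39) ≈ 2.2450)
H**2 = (-4 + sqrt(39))**2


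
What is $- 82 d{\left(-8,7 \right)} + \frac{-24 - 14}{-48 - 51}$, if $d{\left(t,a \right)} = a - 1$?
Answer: $- \frac{48670}{99} \approx -491.62$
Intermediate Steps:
$d{\left(t,a \right)} = -1 + a$
$- 82 d{\left(-8,7 \right)} + \frac{-24 - 14}{-48 - 51} = - 82 \left(-1 + 7\right) + \frac{-24 - 14}{-48 - 51} = \left(-82\right) 6 - \frac{38}{-99} = -492 - - \frac{38}{99} = -492 + \frac{38}{99} = - \frac{48670}{99}$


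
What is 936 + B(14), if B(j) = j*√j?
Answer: 936 + 14*√14 ≈ 988.38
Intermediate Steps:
B(j) = j^(3/2)
936 + B(14) = 936 + 14^(3/2) = 936 + 14*√14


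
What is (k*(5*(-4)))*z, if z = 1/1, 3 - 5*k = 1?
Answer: -8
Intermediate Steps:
k = ⅖ (k = ⅗ - ⅕*1 = ⅗ - ⅕ = ⅖ ≈ 0.40000)
z = 1
(k*(5*(-4)))*z = (2*(5*(-4))/5)*1 = ((⅖)*(-20))*1 = -8*1 = -8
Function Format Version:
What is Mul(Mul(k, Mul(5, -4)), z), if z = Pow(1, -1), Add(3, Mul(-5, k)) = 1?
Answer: -8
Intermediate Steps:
k = Rational(2, 5) (k = Add(Rational(3, 5), Mul(Rational(-1, 5), 1)) = Add(Rational(3, 5), Rational(-1, 5)) = Rational(2, 5) ≈ 0.40000)
z = 1
Mul(Mul(k, Mul(5, -4)), z) = Mul(Mul(Rational(2, 5), Mul(5, -4)), 1) = Mul(Mul(Rational(2, 5), -20), 1) = Mul(-8, 1) = -8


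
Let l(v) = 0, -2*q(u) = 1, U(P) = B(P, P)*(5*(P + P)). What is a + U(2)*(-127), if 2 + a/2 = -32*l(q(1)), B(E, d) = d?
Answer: -5084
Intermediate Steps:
U(P) = 10*P**2 (U(P) = P*(5*(P + P)) = P*(5*(2*P)) = P*(10*P) = 10*P**2)
q(u) = -1/2 (q(u) = -1/2*1 = -1/2)
a = -4 (a = -4 + 2*(-32*0) = -4 + 2*0 = -4 + 0 = -4)
a + U(2)*(-127) = -4 + (10*2**2)*(-127) = -4 + (10*4)*(-127) = -4 + 40*(-127) = -4 - 5080 = -5084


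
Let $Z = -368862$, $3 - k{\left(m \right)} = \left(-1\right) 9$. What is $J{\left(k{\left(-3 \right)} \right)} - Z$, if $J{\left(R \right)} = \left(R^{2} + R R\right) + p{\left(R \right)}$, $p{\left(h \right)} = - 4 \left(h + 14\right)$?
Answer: $369046$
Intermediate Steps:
$p{\left(h \right)} = -56 - 4 h$ ($p{\left(h \right)} = - 4 \left(14 + h\right) = -56 - 4 h$)
$k{\left(m \right)} = 12$ ($k{\left(m \right)} = 3 - \left(-1\right) 9 = 3 - -9 = 3 + 9 = 12$)
$J{\left(R \right)} = -56 - 4 R + 2 R^{2}$ ($J{\left(R \right)} = \left(R^{2} + R R\right) - \left(56 + 4 R\right) = \left(R^{2} + R^{2}\right) - \left(56 + 4 R\right) = 2 R^{2} - \left(56 + 4 R\right) = -56 - 4 R + 2 R^{2}$)
$J{\left(k{\left(-3 \right)} \right)} - Z = \left(-56 - 48 + 2 \cdot 12^{2}\right) - -368862 = \left(-56 - 48 + 2 \cdot 144\right) + 368862 = \left(-56 - 48 + 288\right) + 368862 = 184 + 368862 = 369046$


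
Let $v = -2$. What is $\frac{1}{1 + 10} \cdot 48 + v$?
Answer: $\frac{26}{11} \approx 2.3636$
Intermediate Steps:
$\frac{1}{1 + 10} \cdot 48 + v = \frac{1}{1 + 10} \cdot 48 - 2 = \frac{1}{11} \cdot 48 - 2 = \frac{48}{11} - 2 = \frac{26}{11}$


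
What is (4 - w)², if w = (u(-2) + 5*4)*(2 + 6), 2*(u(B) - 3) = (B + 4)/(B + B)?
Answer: 31684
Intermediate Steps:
u(B) = 3 + (4 + B)/(4*B) (u(B) = 3 + ((B + 4)/(B + B))/2 = 3 + ((4 + B)/((2*B)))/2 = 3 + ((4 + B)*(1/(2*B)))/2 = 3 + ((4 + B)/(2*B))/2 = 3 + (4 + B)/(4*B))
w = 182 (w = ((13/4 + 1/(-2)) + 5*4)*(2 + 6) = ((13/4 - ½) + 20)*8 = (11/4 + 20)*8 = (91/4)*8 = 182)
(4 - w)² = (4 - 1*182)² = (4 - 182)² = (-178)² = 31684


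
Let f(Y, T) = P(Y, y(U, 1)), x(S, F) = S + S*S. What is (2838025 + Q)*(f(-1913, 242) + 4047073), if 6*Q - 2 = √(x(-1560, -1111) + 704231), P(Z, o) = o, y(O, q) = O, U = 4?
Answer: 34457121155852/3 + 4047077*√3136271/6 ≈ 1.1487e+13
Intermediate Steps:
x(S, F) = S + S²
f(Y, T) = 4
Q = ⅓ + √3136271/6 (Q = ⅓ + √(-1560*(1 - 1560) + 704231)/6 = ⅓ + √(-1560*(-1559) + 704231)/6 = ⅓ + √(2432040 + 704231)/6 = ⅓ + √3136271/6 ≈ 295.49)
(2838025 + Q)*(f(-1913, 242) + 4047073) = (2838025 + (⅓ + √3136271/6))*(4 + 4047073) = (8514076/3 + √3136271/6)*4047077 = 34457121155852/3 + 4047077*√3136271/6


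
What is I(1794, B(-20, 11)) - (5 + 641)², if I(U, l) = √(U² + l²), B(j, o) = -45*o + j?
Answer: -417316 + √3483661 ≈ -4.1545e+5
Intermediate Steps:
B(j, o) = j - 45*o
I(1794, B(-20, 11)) - (5 + 641)² = √(1794² + (-20 - 45*11)²) - (5 + 641)² = √(3218436 + (-20 - 495)²) - 1*646² = √(3218436 + (-515)²) - 1*417316 = √(3218436 + 265225) - 417316 = √3483661 - 417316 = -417316 + √3483661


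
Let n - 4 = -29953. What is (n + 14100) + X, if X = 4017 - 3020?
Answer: -14852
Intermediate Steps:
n = -29949 (n = 4 - 29953 = -29949)
X = 997
(n + 14100) + X = (-29949 + 14100) + 997 = -15849 + 997 = -14852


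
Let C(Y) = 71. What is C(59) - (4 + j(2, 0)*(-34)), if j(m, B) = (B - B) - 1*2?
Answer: -1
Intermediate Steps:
j(m, B) = -2 (j(m, B) = 0 - 2 = -2)
C(59) - (4 + j(2, 0)*(-34)) = 71 - (4 - 2*(-34)) = 71 - (4 + 68) = 71 - 1*72 = 71 - 72 = -1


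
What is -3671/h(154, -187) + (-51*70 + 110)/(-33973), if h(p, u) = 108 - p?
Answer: 124874043/1562758 ≈ 79.906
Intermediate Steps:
-3671/h(154, -187) + (-51*70 + 110)/(-33973) = -3671/(108 - 1*154) + (-51*70 + 110)/(-33973) = -3671/(108 - 154) + (-3570 + 110)*(-1/33973) = -3671/(-46) - 3460*(-1/33973) = -3671*(-1/46) + 3460/33973 = 3671/46 + 3460/33973 = 124874043/1562758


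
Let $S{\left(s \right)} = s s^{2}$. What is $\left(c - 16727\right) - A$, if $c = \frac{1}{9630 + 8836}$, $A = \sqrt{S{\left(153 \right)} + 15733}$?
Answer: $- \frac{308880781}{18466} - \sqrt{3597310} \approx -18624.0$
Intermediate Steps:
$S{\left(s \right)} = s^{3}$
$A = \sqrt{3597310}$ ($A = \sqrt{153^{3} + 15733} = \sqrt{3581577 + 15733} = \sqrt{3597310} \approx 1896.7$)
$c = \frac{1}{18466} \approx 5.4154 \cdot 10^{-5}$
$\left(c - 16727\right) - A = \left(\frac{1}{18466} - 16727\right) - \sqrt{3597310} = - \frac{308880781}{18466} - \sqrt{3597310}$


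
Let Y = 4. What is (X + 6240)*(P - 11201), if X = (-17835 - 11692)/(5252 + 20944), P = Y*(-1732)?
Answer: -987628719059/8732 ≈ -1.1310e+8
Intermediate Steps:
P = -6928 (P = 4*(-1732) = -6928)
X = -29527/26196 ≈ -1.1272
(X + 6240)*(P - 11201) = (-29527/26196 + 6240)*(-6928 - 11201) = (163433513/26196)*(-18129) = -987628719059/8732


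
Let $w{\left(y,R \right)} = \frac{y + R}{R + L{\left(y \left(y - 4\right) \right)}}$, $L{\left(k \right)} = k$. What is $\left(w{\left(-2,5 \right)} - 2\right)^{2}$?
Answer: $\frac{961}{289} \approx 3.3253$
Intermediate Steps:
$w{\left(y,R \right)} = \frac{R + y}{R + y \left(-4 + y\right)}$ ($w{\left(y,R \right)} = \frac{y + R}{R + y \left(y - 4\right)} = \frac{R + y}{R + y \left(-4 + y\right)}$)
$\left(w{\left(-2,5 \right)} - 2\right)^{2} = \left(\frac{5 - 2}{5 - 2 \left(-4 - 2\right)} - 2\right)^{2} = \left(\frac{1}{5 - -12} \cdot 3 - 2\right)^{2} = \left(\frac{1}{5 + 12} \cdot 3 - 2\right)^{2} = \left(\frac{1}{17} \cdot 3 - 2\right)^{2} = \left(\frac{3}{17} - 2\right)^{2} = \left(- \frac{31}{17}\right)^{2} = \frac{961}{289}$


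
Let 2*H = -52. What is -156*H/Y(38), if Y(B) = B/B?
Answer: 4056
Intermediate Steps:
H = -26 (H = (1/2)*(-52) = -26)
Y(B) = 1
-156*H/Y(38) = -(-4056)/1 = -(-4056) = -156*(-26) = 4056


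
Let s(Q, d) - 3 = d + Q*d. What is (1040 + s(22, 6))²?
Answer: 1394761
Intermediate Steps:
s(Q, d) = 3 + d + Q*d (s(Q, d) = 3 + (d + Q*d) = 3 + d + Q*d)
(1040 + s(22, 6))² = (1040 + (3 + 6 + 22*6))² = (1040 + (3 + 6 + 132))² = (1040 + 141)² = 1181² = 1394761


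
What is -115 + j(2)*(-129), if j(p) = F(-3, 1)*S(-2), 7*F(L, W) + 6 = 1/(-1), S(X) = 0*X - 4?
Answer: -631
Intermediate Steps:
S(X) = -4 (S(X) = 0 - 4 = -4)
F(L, W) = -1 (F(L, W) = -6/7 + (1/7)/(-1) = -6/7 + (1/7)*(-1) = -6/7 - 1/7 = -1)
j(p) = 4 (j(p) = -1*(-4) = 4)
-115 + j(2)*(-129) = -115 + 4*(-129) = -115 - 516 = -631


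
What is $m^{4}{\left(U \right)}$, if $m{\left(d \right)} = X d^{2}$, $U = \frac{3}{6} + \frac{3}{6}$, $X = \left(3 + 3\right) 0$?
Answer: $0$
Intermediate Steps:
$X = 0$ ($X = 6 \cdot 0 = 0$)
$U = 1$ ($U = 3 \cdot \frac{1}{6} + 3 \cdot \frac{1}{6} = \frac{1}{2} + \frac{1}{2} = 1$)
$m{\left(d \right)} = 0$ ($m{\left(d \right)} = 0 d^{2} = 0$)
$m^{4}{\left(U \right)} = 0^{4} = 0$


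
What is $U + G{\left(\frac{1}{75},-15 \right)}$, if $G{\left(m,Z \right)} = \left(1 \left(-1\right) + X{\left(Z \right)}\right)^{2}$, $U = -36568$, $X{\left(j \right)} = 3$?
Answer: $-36564$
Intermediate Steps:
$G{\left(m,Z \right)} = 4$ ($G{\left(m,Z \right)} = \left(1 \left(-1\right) + 3\right)^{2} = \left(-1 + 3\right)^{2} = 2^{2} = 4$)
$U + G{\left(\frac{1}{75},-15 \right)} = -36568 + 4 = -36564$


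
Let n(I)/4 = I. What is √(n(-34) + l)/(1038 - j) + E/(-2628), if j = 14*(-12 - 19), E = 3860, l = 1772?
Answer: -965/657 + √409/736 ≈ -1.4413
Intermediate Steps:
n(I) = 4*I
j = -434 (j = 14*(-31) = -434)
√(n(-34) + l)/(1038 - j) + E/(-2628) = √(4*(-34) + 1772)/(1038 - 1*(-434)) + 3860/(-2628) = √(-136 + 1772)/(1038 + 434) + 3860*(-1/2628) = √1636/1472 - 965/657 = (2*√409)*(1/1472) - 965/657 = √409/736 - 965/657 = -965/657 + √409/736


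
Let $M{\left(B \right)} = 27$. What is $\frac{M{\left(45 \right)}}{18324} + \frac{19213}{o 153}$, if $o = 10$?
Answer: $\frac{19561129}{1557540} \approx 12.559$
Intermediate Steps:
$\frac{M{\left(45 \right)}}{18324} + \frac{19213}{o 153} = \frac{27}{18324} + \frac{19213}{10 \cdot 153} = 27 \cdot \frac{1}{18324} + \frac{19213}{1530} = \frac{3}{2036} + 19213 \cdot \frac{1}{1530} = \frac{3}{2036} + \frac{19213}{1530} = \frac{19561129}{1557540}$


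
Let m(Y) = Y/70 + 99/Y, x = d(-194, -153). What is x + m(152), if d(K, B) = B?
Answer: -798943/5320 ≈ -150.18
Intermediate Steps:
x = -153
m(Y) = 99/Y + Y/70 (m(Y) = Y*(1/70) + 99/Y = Y/70 + 99/Y = 99/Y + Y/70)
x + m(152) = -153 + (99/152 + (1/70)*152) = -153 + (99*(1/152) + 76/35) = -153 + (99/152 + 76/35) = -153 + 15017/5320 = -798943/5320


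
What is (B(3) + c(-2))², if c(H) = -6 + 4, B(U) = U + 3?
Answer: 16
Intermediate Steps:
B(U) = 3 + U
c(H) = -2
(B(3) + c(-2))² = ((3 + 3) - 2)² = (6 - 2)² = 4² = 16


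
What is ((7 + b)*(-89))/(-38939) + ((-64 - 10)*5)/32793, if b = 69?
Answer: 207404422/1276926627 ≈ 0.16242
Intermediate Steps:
((7 + b)*(-89))/(-38939) + ((-64 - 10)*5)/32793 = ((7 + 69)*(-89))/(-38939) + ((-64 - 10)*5)/32793 = (76*(-89))*(-1/38939) - 74*5*(1/32793) = -6764*(-1/38939) - 370*1/32793 = 6764/38939 - 370/32793 = 207404422/1276926627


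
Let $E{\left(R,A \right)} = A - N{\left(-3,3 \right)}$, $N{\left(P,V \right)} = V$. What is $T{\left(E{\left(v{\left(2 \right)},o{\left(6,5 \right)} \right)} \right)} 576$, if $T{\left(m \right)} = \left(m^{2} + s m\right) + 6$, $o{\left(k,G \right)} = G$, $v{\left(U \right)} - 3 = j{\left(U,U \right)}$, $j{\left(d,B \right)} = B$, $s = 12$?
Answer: $19584$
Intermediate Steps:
$v{\left(U \right)} = 3 + U$
$E{\left(R,A \right)} = -3 + A$ ($E{\left(R,A \right)} = A - 3 = -3 + A$)
$T{\left(m \right)} = 6 + m^{2} + 12 m$ ($T{\left(m \right)} = \left(m^{2} + 12 m\right) + 6 = 6 + m^{2} + 12 m$)
$T{\left(E{\left(v{\left(2 \right)},o{\left(6,5 \right)} \right)} \right)} 576 = \left(6 + \left(-3 + 5\right)^{2} + 12 \left(-3 + 5\right)\right) 576 = \left(6 + 2^{2} + 12 \cdot 2\right) 576 = \left(6 + 4 + 24\right) 576 = 34 \cdot 576 = 19584$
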